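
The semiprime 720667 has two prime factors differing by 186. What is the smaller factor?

Since p = q + 186, we have 720667 = q(q + 186), so q² + 186q − 720667 = 0.
Discriminant: 186² + 4·720667 = 34596 + 2882668 = 2917264; √2917264 = 1708.
q = (−186 + 1708)/2 = 761, and p = q + 186 = 947.
Check: 761 · 947 = 720667.

761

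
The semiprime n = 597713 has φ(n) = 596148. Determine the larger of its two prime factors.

907

φ(n) = (p−1)(q−1) = n − (p+q) + 1, so p + q = 597713 − 596148 + 1 = 1566.
p and q are the roots of t² − 1566t + 597713 = 0.
Discriminant: 1566² − 4·597713 = 2452356 − 2390852 = 61504; √61504 = 248.
q = (1566 − 248)/2 = 659, p = (1566 + 248)/2 = 907.
Check: 659 · 907 = 597713.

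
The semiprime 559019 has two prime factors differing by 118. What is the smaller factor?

Since p = q + 118, we have 559019 = q(q + 118), so q² + 118q − 559019 = 0.
Discriminant: 118² + 4·559019 = 13924 + 2236076 = 2250000; √2250000 = 1500.
q = (−118 + 1500)/2 = 691, and p = q + 118 = 809.
Check: 691 · 809 = 559019.

691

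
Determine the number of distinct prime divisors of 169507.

3

169507 = 13^2 · 1003
1003 = 17 · 59
169507 = 13^2 · 17 · 59, which has 3 distinct prime factors.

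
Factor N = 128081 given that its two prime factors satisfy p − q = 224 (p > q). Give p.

487

Since p = q + 224, we have 128081 = q(q + 224), so q² + 224q − 128081 = 0.
Discriminant: 224² + 4·128081 = 50176 + 512324 = 562500; √562500 = 750.
q = (−224 + 750)/2 = 263, and p = q + 224 = 487.
Check: 263 · 487 = 128081.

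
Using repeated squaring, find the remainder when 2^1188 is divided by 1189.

2^1 ≡ 2 (mod 1189)
2^2 ≡ 2^2 = 4 ≡ 4 (mod 1189)
2^4 ≡ 4^2 = 16 ≡ 16 (mod 1189)
2^8 ≡ 16^2 = 256 ≡ 256 (mod 1189)
2^16 ≡ 256^2 = 65536 ≡ 141 (mod 1189)
2^32 ≡ 141^2 = 19881 ≡ 857 (mod 1189)
2^64 ≡ 857^2 = 734449 ≡ 836 (mod 1189)
2^128 ≡ 836^2 = 698896 ≡ 953 (mod 1189)
2^256 ≡ 953^2 = 908209 ≡ 1002 (mod 1189)
2^512 ≡ 1002^2 = 1004004 ≡ 488 (mod 1189)
2^1024 ≡ 488^2 = 238144 ≡ 344 (mod 1189)
1188 = 1024 + 128 + 32 + 4 in binary powers of 2.
So 2^1188 ≡ 344 · 953 · 857 · 16 ≡ 297 (mod 1189).
Since 297 ≠ 1, base 2 is a Fermat witness: 1189 is composite.

297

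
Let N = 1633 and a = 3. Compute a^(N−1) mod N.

288

3^1 ≡ 3 (mod 1633)
3^2 ≡ 3^2 = 9 ≡ 9 (mod 1633)
3^4 ≡ 9^2 = 81 ≡ 81 (mod 1633)
3^8 ≡ 81^2 = 6561 ≡ 29 (mod 1633)
3^16 ≡ 29^2 = 841 ≡ 841 (mod 1633)
3^32 ≡ 841^2 = 707281 ≡ 192 (mod 1633)
3^64 ≡ 192^2 = 36864 ≡ 938 (mod 1633)
3^128 ≡ 938^2 = 879844 ≡ 1290 (mod 1633)
3^256 ≡ 1290^2 = 1664100 ≡ 73 (mod 1633)
3^512 ≡ 73^2 = 5329 ≡ 430 (mod 1633)
3^1024 ≡ 430^2 = 184900 ≡ 371 (mod 1633)
1632 = 1024 + 512 + 64 + 32 in binary powers of 2.
So 3^1632 ≡ 371 · 430 · 938 · 192 ≡ 288 (mod 1633).
Since 288 ≠ 1, base 3 is a Fermat witness: 1633 is composite.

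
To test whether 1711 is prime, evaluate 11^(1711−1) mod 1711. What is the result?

1078

11^1 ≡ 11 (mod 1711)
11^2 ≡ 11^2 = 121 ≡ 121 (mod 1711)
11^4 ≡ 121^2 = 14641 ≡ 953 (mod 1711)
11^8 ≡ 953^2 = 908209 ≡ 1379 (mod 1711)
11^16 ≡ 1379^2 = 1901641 ≡ 720 (mod 1711)
11^32 ≡ 720^2 = 518400 ≡ 1678 (mod 1711)
11^64 ≡ 1678^2 = 2815684 ≡ 1089 (mod 1711)
11^128 ≡ 1089^2 = 1185921 ≡ 198 (mod 1711)
11^256 ≡ 198^2 = 39204 ≡ 1562 (mod 1711)
11^512 ≡ 1562^2 = 2439844 ≡ 1669 (mod 1711)
11^1024 ≡ 1669^2 = 2785561 ≡ 53 (mod 1711)
1710 = 1024 + 512 + 128 + 32 + 8 + 4 + 2 in binary powers of 2.
So 11^1710 ≡ 53 · 1669 · 198 · 1678 · 1379 · 953 · 121 ≡ 1078 (mod 1711).
Since 1078 ≠ 1, base 11 is a Fermat witness: 1711 is composite.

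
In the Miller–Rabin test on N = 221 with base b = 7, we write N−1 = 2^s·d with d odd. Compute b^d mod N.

97

221 − 1 = 220 = 2^2 · 55, so d = 55.
7^1 ≡ 7 (mod 221)
7^2 ≡ 7^2 = 49 ≡ 49 (mod 221)
7^4 ≡ 49^2 = 2401 ≡ 191 (mod 221)
7^8 ≡ 191^2 = 36481 ≡ 16 (mod 221)
7^16 ≡ 16^2 = 256 ≡ 35 (mod 221)
7^32 ≡ 35^2 = 1225 ≡ 120 (mod 221)
55 = 32 + 16 + 4 + 2 + 1 in binary powers of 2.
So 7^55 ≡ 120 · 35 · 191 · 49 · 7 ≡ 97 (mod 221).
Squaring chain: 97 → 127; never reaches −1, so base 7 is a Miller–Rabin witness that 221 is composite.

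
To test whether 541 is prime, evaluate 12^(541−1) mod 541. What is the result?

12^1 ≡ 12 (mod 541)
12^2 ≡ 12^2 = 144 ≡ 144 (mod 541)
12^4 ≡ 144^2 = 20736 ≡ 178 (mod 541)
12^8 ≡ 178^2 = 31684 ≡ 306 (mod 541)
12^16 ≡ 306^2 = 93636 ≡ 43 (mod 541)
12^32 ≡ 43^2 = 1849 ≡ 226 (mod 541)
12^64 ≡ 226^2 = 51076 ≡ 222 (mod 541)
12^128 ≡ 222^2 = 49284 ≡ 53 (mod 541)
12^256 ≡ 53^2 = 2809 ≡ 104 (mod 541)
12^512 ≡ 104^2 = 10816 ≡ 537 (mod 541)
540 = 512 + 16 + 8 + 4 in binary powers of 2.
So 12^540 ≡ 537 · 43 · 306 · 178 ≡ 1 (mod 541).
Since the result is 1, base 12 gives no evidence that 541 is composite.

1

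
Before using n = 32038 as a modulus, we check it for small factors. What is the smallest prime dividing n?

32038 is even: 2 divides it.

2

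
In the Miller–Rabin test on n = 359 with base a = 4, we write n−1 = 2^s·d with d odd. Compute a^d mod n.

359 − 1 = 358 = 2^1 · 179, so d = 179.
4^1 ≡ 4 (mod 359)
4^2 ≡ 4^2 = 16 ≡ 16 (mod 359)
4^4 ≡ 16^2 = 256 ≡ 256 (mod 359)
4^8 ≡ 256^2 = 65536 ≡ 198 (mod 359)
4^16 ≡ 198^2 = 39204 ≡ 73 (mod 359)
4^32 ≡ 73^2 = 5329 ≡ 303 (mod 359)
4^64 ≡ 303^2 = 91809 ≡ 264 (mod 359)
4^128 ≡ 264^2 = 69696 ≡ 50 (mod 359)
179 = 128 + 32 + 16 + 2 + 1 in binary powers of 2.
So 4^179 ≡ 50 · 303 · 73 · 16 · 4 ≡ 1 (mod 359).
Since 4^d ≡ 1 (mod 359), base 4 does not prove 359 composite.

1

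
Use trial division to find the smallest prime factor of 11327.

47

11327 is odd.
Digit sum 14, not divisible by 3.
Ends in 7: not divisible by 5.
7: 11327 = 7·1618 + 1
11: 11327 = 11·1029 + 8
13: 11327 = 13·871 + 4
17: 11327 = 17·666 + 5
19: 11327 = 19·596 + 3
23: 11327 = 23·492 + 11
29: 11327 = 29·390 + 17
31: 11327 = 31·365 + 12
37: 11327 = 37·306 + 5
41: 11327 = 41·276 + 11
43: 11327 = 43·263 + 18
47: 11327 = 47·241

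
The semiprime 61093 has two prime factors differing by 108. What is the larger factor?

307

Since p = q + 108, we have 61093 = q(q + 108), so q² + 108q − 61093 = 0.
Discriminant: 108² + 4·61093 = 11664 + 244372 = 256036; √256036 = 506.
q = (−108 + 506)/2 = 199, and p = q + 108 = 307.
Check: 199 · 307 = 61093.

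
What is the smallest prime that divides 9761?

43

9761 is odd.
Digit sum 23, not divisible by 3.
Ends in 1: not divisible by 5.
7: 9761 = 7·1394 + 3
11: 9761 = 11·887 + 4
13: 9761 = 13·750 + 11
17: 9761 = 17·574 + 3
19: 9761 = 19·513 + 14
23: 9761 = 23·424 + 9
29: 9761 = 29·336 + 17
31: 9761 = 31·314 + 27
37: 9761 = 37·263 + 30
41: 9761 = 41·238 + 3
43: 9761 = 43·227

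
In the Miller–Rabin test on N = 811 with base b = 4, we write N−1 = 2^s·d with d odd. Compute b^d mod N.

1

811 − 1 = 810 = 2^1 · 405, so d = 405.
4^1 ≡ 4 (mod 811)
4^2 ≡ 4^2 = 16 ≡ 16 (mod 811)
4^4 ≡ 16^2 = 256 ≡ 256 (mod 811)
4^8 ≡ 256^2 = 65536 ≡ 656 (mod 811)
4^16 ≡ 656^2 = 430336 ≡ 506 (mod 811)
4^32 ≡ 506^2 = 256036 ≡ 571 (mod 811)
4^64 ≡ 571^2 = 326041 ≡ 19 (mod 811)
4^128 ≡ 19^2 = 361 ≡ 361 (mod 811)
4^256 ≡ 361^2 = 130321 ≡ 561 (mod 811)
405 = 256 + 128 + 16 + 4 + 1 in binary powers of 2.
So 4^405 ≡ 561 · 361 · 506 · 256 · 4 ≡ 1 (mod 811).
Since 4^d ≡ 1 (mod 811), base 4 does not prove 811 composite.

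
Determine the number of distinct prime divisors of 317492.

317492 = 2^2 · 79373
79373 = 7 · 11339
11339 = 17 · 667
667 = 23 · 29
317492 = 2^2 · 7 · 17 · 23 · 29, which has 5 distinct prime factors.

5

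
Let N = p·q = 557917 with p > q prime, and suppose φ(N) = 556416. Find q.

φ(n) = (p−1)(q−1) = n − (p+q) + 1, so p + q = 557917 − 556416 + 1 = 1502.
p and q are the roots of t² − 1502t + 557917 = 0.
Discriminant: 1502² − 4·557917 = 2256004 − 2231668 = 24336; √24336 = 156.
q = (1502 − 156)/2 = 673, p = (1502 + 156)/2 = 829.
Check: 673 · 829 = 557917.

673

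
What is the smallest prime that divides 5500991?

83

5500991 is odd.
Digit sum 29, not divisible by 3.
Ends in 1: not divisible by 5.
7: 5500991 = 7·785855 + 6
11: 5500991 = 11·500090 + 1
13: 5500991 = 13·423153 + 2
17: 5500991 = 17·323587 + 12
19: 5500991 = 19·289525 + 16
23: 5500991 = 23·239173 + 12
29: 5500991 = 29·189689 + 10
31: 5500991 = 31·177451 + 10
37: 5500991 = 37·148675 + 16
41: 5500991 = 41·134170 + 21
43: 5500991 = 43·127930 + 1
47: 5500991 = 47·117042 + 17
53: 5500991 = 53·103792 + 15
59: 5500991 = 59·93237 + 8
61: 5500991 = 61·90180 + 11
67: 5500991 = 67·82104 + 23
71: 5500991 = 71·77478 + 53
73: 5500991 = 73·75356 + 3
79: 5500991 = 79·69632 + 63
83: 5500991 = 83·66277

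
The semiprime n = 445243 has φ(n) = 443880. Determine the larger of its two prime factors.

823

φ(n) = (p−1)(q−1) = n − (p+q) + 1, so p + q = 445243 − 443880 + 1 = 1364.
p and q are the roots of t² − 1364t + 445243 = 0.
Discriminant: 1364² − 4·445243 = 1860496 − 1780972 = 79524; √79524 = 282.
q = (1364 − 282)/2 = 541, p = (1364 + 282)/2 = 823.
Check: 541 · 823 = 445243.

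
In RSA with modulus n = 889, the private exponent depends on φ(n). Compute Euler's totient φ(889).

756

Factor: 889 = 7 · 127.
φ(889) = (7−1) · (127−1) = 6 · 126 = 756.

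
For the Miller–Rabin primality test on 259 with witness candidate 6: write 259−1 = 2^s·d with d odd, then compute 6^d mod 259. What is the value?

259 − 1 = 258 = 2^1 · 129, so d = 129.
6^1 ≡ 6 (mod 259)
6^2 ≡ 6^2 = 36 ≡ 36 (mod 259)
6^4 ≡ 36^2 = 1296 ≡ 1 (mod 259)
6^8 ≡ 1^2 = 1 ≡ 1 (mod 259)
6^16 ≡ 1^2 = 1 ≡ 1 (mod 259)
6^32 ≡ 1^2 = 1 ≡ 1 (mod 259)
6^64 ≡ 1^2 = 1 ≡ 1 (mod 259)
6^128 ≡ 1^2 = 1 ≡ 1 (mod 259)
129 = 128 + 1 in binary powers of 2.
So 6^129 ≡ 1 · 6 ≡ 6 (mod 259).
Squaring chain: 6; never reaches −1, so base 6 is a Miller–Rabin witness that 259 is composite.

6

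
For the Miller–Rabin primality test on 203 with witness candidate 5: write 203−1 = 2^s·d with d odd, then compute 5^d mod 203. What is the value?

38

203 − 1 = 202 = 2^1 · 101, so d = 101.
5^1 ≡ 5 (mod 203)
5^2 ≡ 5^2 = 25 ≡ 25 (mod 203)
5^4 ≡ 25^2 = 625 ≡ 16 (mod 203)
5^8 ≡ 16^2 = 256 ≡ 53 (mod 203)
5^16 ≡ 53^2 = 2809 ≡ 170 (mod 203)
5^32 ≡ 170^2 = 28900 ≡ 74 (mod 203)
5^64 ≡ 74^2 = 5476 ≡ 198 (mod 203)
101 = 64 + 32 + 4 + 1 in binary powers of 2.
So 5^101 ≡ 198 · 74 · 16 · 5 ≡ 38 (mod 203).
Squaring chain: 38; never reaches −1, so base 5 is a Miller–Rabin witness that 203 is composite.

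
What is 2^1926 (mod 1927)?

2^1 ≡ 2 (mod 1927)
2^2 ≡ 2^2 = 4 ≡ 4 (mod 1927)
2^4 ≡ 4^2 = 16 ≡ 16 (mod 1927)
2^8 ≡ 16^2 = 256 ≡ 256 (mod 1927)
2^16 ≡ 256^2 = 65536 ≡ 18 (mod 1927)
2^32 ≡ 18^2 = 324 ≡ 324 (mod 1927)
2^64 ≡ 324^2 = 104976 ≡ 918 (mod 1927)
2^128 ≡ 918^2 = 842724 ≡ 625 (mod 1927)
2^256 ≡ 625^2 = 390625 ≡ 1371 (mod 1927)
2^512 ≡ 1371^2 = 1879641 ≡ 816 (mod 1927)
2^1024 ≡ 816^2 = 665856 ≡ 1041 (mod 1927)
1926 = 1024 + 512 + 256 + 128 + 4 + 2 in binary powers of 2.
So 2^1926 ≡ 1041 · 816 · 1371 · 625 · 16 · 4 ≡ 1540 (mod 1927).
Since 1540 ≠ 1, base 2 is a Fermat witness: 1927 is composite.

1540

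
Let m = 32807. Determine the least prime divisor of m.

53

32807 is odd.
Digit sum 20, not divisible by 3.
Ends in 7: not divisible by 5.
7: 32807 = 7·4686 + 5
11: 32807 = 11·2982 + 5
13: 32807 = 13·2523 + 8
17: 32807 = 17·1929 + 14
19: 32807 = 19·1726 + 13
23: 32807 = 23·1426 + 9
29: 32807 = 29·1131 + 8
31: 32807 = 31·1058 + 9
37: 32807 = 37·886 + 25
41: 32807 = 41·800 + 7
43: 32807 = 43·762 + 41
47: 32807 = 47·698 + 1
53: 32807 = 53·619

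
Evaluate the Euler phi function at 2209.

Factor: 2209 = 47^2.
φ(2209) = 47^1·(47−1) = 2162.

2162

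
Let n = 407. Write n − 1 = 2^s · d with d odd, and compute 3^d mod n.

280

407 − 1 = 406 = 2^1 · 203, so d = 203.
3^1 ≡ 3 (mod 407)
3^2 ≡ 3^2 = 9 ≡ 9 (mod 407)
3^4 ≡ 9^2 = 81 ≡ 81 (mod 407)
3^8 ≡ 81^2 = 6561 ≡ 49 (mod 407)
3^16 ≡ 49^2 = 2401 ≡ 366 (mod 407)
3^32 ≡ 366^2 = 133956 ≡ 53 (mod 407)
3^64 ≡ 53^2 = 2809 ≡ 367 (mod 407)
3^128 ≡ 367^2 = 134689 ≡ 379 (mod 407)
203 = 128 + 64 + 8 + 2 + 1 in binary powers of 2.
So 3^203 ≡ 379 · 367 · 49 · 9 · 3 ≡ 280 (mod 407).
Squaring chain: 280; never reaches −1, so base 3 is a Miller–Rabin witness that 407 is composite.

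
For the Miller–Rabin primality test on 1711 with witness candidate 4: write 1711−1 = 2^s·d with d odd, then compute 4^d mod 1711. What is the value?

1711 − 1 = 1710 = 2^1 · 855, so d = 855.
4^1 ≡ 4 (mod 1711)
4^2 ≡ 4^2 = 16 ≡ 16 (mod 1711)
4^4 ≡ 16^2 = 256 ≡ 256 (mod 1711)
4^8 ≡ 256^2 = 65536 ≡ 518 (mod 1711)
4^16 ≡ 518^2 = 268324 ≡ 1408 (mod 1711)
4^32 ≡ 1408^2 = 1982464 ≡ 1126 (mod 1711)
4^64 ≡ 1126^2 = 1267876 ≡ 25 (mod 1711)
4^128 ≡ 25^2 = 625 ≡ 625 (mod 1711)
4^256 ≡ 625^2 = 390625 ≡ 517 (mod 1711)
4^512 ≡ 517^2 = 267289 ≡ 373 (mod 1711)
855 = 512 + 256 + 64 + 16 + 4 + 2 + 1 in binary powers of 2.
So 4^855 ≡ 373 · 517 · 25 · 1408 · 256 · 16 · 4 ≡ 265 (mod 1711).
Squaring chain: 265; never reaches −1, so base 4 is a Miller–Rabin witness that 1711 is composite.

265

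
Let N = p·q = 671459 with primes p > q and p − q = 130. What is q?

Since p = q + 130, we have 671459 = q(q + 130), so q² + 130q − 671459 = 0.
Discriminant: 130² + 4·671459 = 16900 + 2685836 = 2702736; √2702736 = 1644.
q = (−130 + 1644)/2 = 757, and p = q + 130 = 887.
Check: 757 · 887 = 671459.

757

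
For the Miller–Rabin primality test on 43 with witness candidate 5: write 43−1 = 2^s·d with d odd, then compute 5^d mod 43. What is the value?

42

43 − 1 = 42 = 2^1 · 21, so d = 21.
5^1 ≡ 5 (mod 43)
5^2 ≡ 5^2 = 25 ≡ 25 (mod 43)
5^4 ≡ 25^2 = 625 ≡ 23 (mod 43)
5^8 ≡ 23^2 = 529 ≡ 13 (mod 43)
5^16 ≡ 13^2 = 169 ≡ 40 (mod 43)
21 = 16 + 4 + 1 in binary powers of 2.
So 5^21 ≡ 40 · 23 · 5 ≡ 42 (mod 43).
Since 5^d ≡ 42 (mod 43), base 5 does not prove 43 composite.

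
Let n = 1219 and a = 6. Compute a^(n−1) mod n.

6^1 ≡ 6 (mod 1219)
6^2 ≡ 6^2 = 36 ≡ 36 (mod 1219)
6^4 ≡ 36^2 = 1296 ≡ 77 (mod 1219)
6^8 ≡ 77^2 = 5929 ≡ 1053 (mod 1219)
6^16 ≡ 1053^2 = 1108809 ≡ 738 (mod 1219)
6^32 ≡ 738^2 = 544644 ≡ 970 (mod 1219)
6^64 ≡ 970^2 = 940900 ≡ 1051 (mod 1219)
6^128 ≡ 1051^2 = 1104601 ≡ 187 (mod 1219)
6^256 ≡ 187^2 = 34969 ≡ 837 (mod 1219)
6^512 ≡ 837^2 = 700569 ≡ 863 (mod 1219)
6^1024 ≡ 863^2 = 744769 ≡ 1179 (mod 1219)
1218 = 1024 + 128 + 64 + 2 in binary powers of 2.
So 6^1218 ≡ 1179 · 187 · 1051 · 36 ≡ 731 (mod 1219).
Since 731 ≠ 1, base 6 is a Fermat witness: 1219 is composite.

731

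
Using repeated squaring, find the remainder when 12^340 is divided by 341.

12^1 ≡ 12 (mod 341)
12^2 ≡ 12^2 = 144 ≡ 144 (mod 341)
12^4 ≡ 144^2 = 20736 ≡ 276 (mod 341)
12^8 ≡ 276^2 = 76176 ≡ 133 (mod 341)
12^16 ≡ 133^2 = 17689 ≡ 298 (mod 341)
12^32 ≡ 298^2 = 88804 ≡ 144 (mod 341)
12^64 ≡ 144^2 = 20736 ≡ 276 (mod 341)
12^128 ≡ 276^2 = 76176 ≡ 133 (mod 341)
12^256 ≡ 133^2 = 17689 ≡ 298 (mod 341)
340 = 256 + 64 + 16 + 4 in binary powers of 2.
So 12^340 ≡ 298 · 276 · 298 · 276 ≡ 56 (mod 341).
Since 56 ≠ 1, base 12 is a Fermat witness: 341 is composite.

56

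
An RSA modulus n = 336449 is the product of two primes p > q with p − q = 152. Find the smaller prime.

509

Since p = q + 152, we have 336449 = q(q + 152), so q² + 152q − 336449 = 0.
Discriminant: 152² + 4·336449 = 23104 + 1345796 = 1368900; √1368900 = 1170.
q = (−152 + 1170)/2 = 509, and p = q + 152 = 661.
Check: 509 · 661 = 336449.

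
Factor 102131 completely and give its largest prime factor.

102131 = 41 · 2491
2491 = 47 · 53
53 is prime.
So 102131 = 41 · 47 · 53; the largest prime factor is 53.

53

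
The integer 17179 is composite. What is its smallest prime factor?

41

17179 is odd.
Digit sum 25, not divisible by 3.
Ends in 9: not divisible by 5.
7: 17179 = 7·2454 + 1
11: 17179 = 11·1561 + 8
13: 17179 = 13·1321 + 6
17: 17179 = 17·1010 + 9
19: 17179 = 19·904 + 3
23: 17179 = 23·746 + 21
29: 17179 = 29·592 + 11
31: 17179 = 31·554 + 5
37: 17179 = 37·464 + 11
41: 17179 = 41·419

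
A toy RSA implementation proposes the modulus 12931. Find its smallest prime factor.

12931 is odd.
Digit sum 16, not divisible by 3.
Ends in 1: not divisible by 5.
7: 12931 = 7·1847 + 2
11: 12931 = 11·1175 + 6
13: 12931 = 13·994 + 9
17: 12931 = 17·760 + 11
19: 12931 = 19·680 + 11
23: 12931 = 23·562 + 5
29: 12931 = 29·445 + 26
31: 12931 = 31·417 + 4
37: 12931 = 37·349 + 18
41: 12931 = 41·315 + 16
43: 12931 = 43·300 + 31
47: 12931 = 47·275 + 6
53: 12931 = 53·243 + 52
59: 12931 = 59·219 + 10
61: 12931 = 61·211 + 60
67: 12931 = 67·193

67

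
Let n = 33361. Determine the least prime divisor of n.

73

33361 is odd.
Digit sum 16, not divisible by 3.
Ends in 1: not divisible by 5.
7: 33361 = 7·4765 + 6
11: 33361 = 11·3032 + 9
13: 33361 = 13·2566 + 3
17: 33361 = 17·1962 + 7
19: 33361 = 19·1755 + 16
23: 33361 = 23·1450 + 11
29: 33361 = 29·1150 + 11
31: 33361 = 31·1076 + 5
37: 33361 = 37·901 + 24
41: 33361 = 41·813 + 28
43: 33361 = 43·775 + 36
47: 33361 = 47·709 + 38
53: 33361 = 53·629 + 24
59: 33361 = 59·565 + 26
61: 33361 = 61·546 + 55
67: 33361 = 67·497 + 62
71: 33361 = 71·469 + 62
73: 33361 = 73·457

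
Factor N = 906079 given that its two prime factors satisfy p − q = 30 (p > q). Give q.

937

Since p = q + 30, we have 906079 = q(q + 30), so q² + 30q − 906079 = 0.
Discriminant: 30² + 4·906079 = 900 + 3624316 = 3625216; √3625216 = 1904.
q = (−30 + 1904)/2 = 937, and p = q + 30 = 967.
Check: 937 · 967 = 906079.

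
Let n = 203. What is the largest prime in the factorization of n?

203 = 7 · 29
29 is prime.
So 203 = 7 · 29; the largest prime factor is 29.

29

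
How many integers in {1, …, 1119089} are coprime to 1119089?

1086336

Factor: 1119089 = 83 · 97 · 139.
φ(1119089) = (83−1) · (97−1) · (139−1) = 82 · 96 · 138 = 1086336.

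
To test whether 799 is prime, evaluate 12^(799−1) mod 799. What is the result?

12^1 ≡ 12 (mod 799)
12^2 ≡ 12^2 = 144 ≡ 144 (mod 799)
12^4 ≡ 144^2 = 20736 ≡ 761 (mod 799)
12^8 ≡ 761^2 = 579121 ≡ 645 (mod 799)
12^16 ≡ 645^2 = 416025 ≡ 545 (mod 799)
12^32 ≡ 545^2 = 297025 ≡ 596 (mod 799)
12^64 ≡ 596^2 = 355216 ≡ 460 (mod 799)
12^128 ≡ 460^2 = 211600 ≡ 664 (mod 799)
12^256 ≡ 664^2 = 440896 ≡ 647 (mod 799)
12^512 ≡ 647^2 = 418609 ≡ 732 (mod 799)
798 = 512 + 256 + 16 + 8 + 4 + 2 in binary powers of 2.
So 12^798 ≡ 732 · 647 · 545 · 645 · 761 · 144 ≡ 780 (mod 799).
Since 780 ≠ 1, base 12 is a Fermat witness: 799 is composite.

780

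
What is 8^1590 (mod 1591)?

8^1 ≡ 8 (mod 1591)
8^2 ≡ 8^2 = 64 ≡ 64 (mod 1591)
8^4 ≡ 64^2 = 4096 ≡ 914 (mod 1591)
8^8 ≡ 914^2 = 835396 ≡ 121 (mod 1591)
8^16 ≡ 121^2 = 14641 ≡ 322 (mod 1591)
8^32 ≡ 322^2 = 103684 ≡ 269 (mod 1591)
8^64 ≡ 269^2 = 72361 ≡ 766 (mod 1591)
8^128 ≡ 766^2 = 586756 ≡ 1268 (mod 1591)
8^256 ≡ 1268^2 = 1607824 ≡ 914 (mod 1591)
8^512 ≡ 914^2 = 835396 ≡ 121 (mod 1591)
8^1024 ≡ 121^2 = 14641 ≡ 322 (mod 1591)
1590 = 1024 + 512 + 32 + 16 + 4 + 2 in binary powers of 2.
So 8^1590 ≡ 322 · 121 · 269 · 322 · 914 · 64 ≡ 1368 (mod 1591).
Since 1368 ≠ 1, base 8 is a Fermat witness: 1591 is composite.

1368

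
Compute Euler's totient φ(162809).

Factor: 162809 = 17 · 61 · 157.
φ(162809) = (17−1) · (61−1) · (157−1) = 16 · 60 · 156 = 149760.

149760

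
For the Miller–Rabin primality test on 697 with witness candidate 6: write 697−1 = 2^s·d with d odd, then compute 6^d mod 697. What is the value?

697 − 1 = 696 = 2^3 · 87, so d = 87.
6^1 ≡ 6 (mod 697)
6^2 ≡ 6^2 = 36 ≡ 36 (mod 697)
6^4 ≡ 36^2 = 1296 ≡ 599 (mod 697)
6^8 ≡ 599^2 = 358801 ≡ 543 (mod 697)
6^16 ≡ 543^2 = 294849 ≡ 18 (mod 697)
6^32 ≡ 18^2 = 324 ≡ 324 (mod 697)
6^64 ≡ 324^2 = 104976 ≡ 426 (mod 697)
87 = 64 + 16 + 4 + 2 + 1 in binary powers of 2.
So 6^87 ≡ 426 · 18 · 599 · 36 · 6 ≡ 439 (mod 697).
Squaring chain: 439 → 349 → 523; never reaches −1, so base 6 is a Miller–Rabin witness that 697 is composite.

439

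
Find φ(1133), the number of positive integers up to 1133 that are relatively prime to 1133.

1020

Factor: 1133 = 11 · 103.
φ(1133) = (11−1) · (103−1) = 10 · 102 = 1020.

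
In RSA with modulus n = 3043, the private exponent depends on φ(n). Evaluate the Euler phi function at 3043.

Factor: 3043 = 17 · 179.
φ(3043) = (17−1) · (179−1) = 16 · 178 = 2848.

2848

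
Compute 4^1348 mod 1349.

215

4^1 ≡ 4 (mod 1349)
4^2 ≡ 4^2 = 16 ≡ 16 (mod 1349)
4^4 ≡ 16^2 = 256 ≡ 256 (mod 1349)
4^8 ≡ 256^2 = 65536 ≡ 784 (mod 1349)
4^16 ≡ 784^2 = 614656 ≡ 861 (mod 1349)
4^32 ≡ 861^2 = 741321 ≡ 720 (mod 1349)
4^64 ≡ 720^2 = 518400 ≡ 384 (mod 1349)
4^128 ≡ 384^2 = 147456 ≡ 415 (mod 1349)
4^256 ≡ 415^2 = 172225 ≡ 902 (mod 1349)
4^512 ≡ 902^2 = 813604 ≡ 157 (mod 1349)
4^1024 ≡ 157^2 = 24649 ≡ 367 (mod 1349)
1348 = 1024 + 256 + 64 + 4 in binary powers of 2.
So 4^1348 ≡ 367 · 902 · 384 · 256 ≡ 215 (mod 1349).
Since 215 ≠ 1, base 4 is a Fermat witness: 1349 is composite.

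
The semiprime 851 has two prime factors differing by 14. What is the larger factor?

37

Since p = q + 14, we have 851 = q(q + 14), so q² + 14q − 851 = 0.
Discriminant: 14² + 4·851 = 196 + 3404 = 3600; √3600 = 60.
q = (−14 + 60)/2 = 23, and p = q + 14 = 37.
Check: 23 · 37 = 851.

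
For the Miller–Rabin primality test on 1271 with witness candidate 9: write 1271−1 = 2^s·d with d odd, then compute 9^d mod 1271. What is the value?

1271 − 1 = 1270 = 2^1 · 635, so d = 635.
9^1 ≡ 9 (mod 1271)
9^2 ≡ 9^2 = 81 ≡ 81 (mod 1271)
9^4 ≡ 81^2 = 6561 ≡ 206 (mod 1271)
9^8 ≡ 206^2 = 42436 ≡ 493 (mod 1271)
9^16 ≡ 493^2 = 243049 ≡ 288 (mod 1271)
9^32 ≡ 288^2 = 82944 ≡ 329 (mod 1271)
9^64 ≡ 329^2 = 108241 ≡ 206 (mod 1271)
9^128 ≡ 206^2 = 42436 ≡ 493 (mod 1271)
9^256 ≡ 493^2 = 243049 ≡ 288 (mod 1271)
9^512 ≡ 288^2 = 82944 ≡ 329 (mod 1271)
635 = 512 + 64 + 32 + 16 + 8 + 2 + 1 in binary powers of 2.
So 9^635 ≡ 329 · 206 · 329 · 288 · 493 · 81 · 9 ≡ 893 (mod 1271).
Squaring chain: 893; never reaches −1, so base 9 is a Miller–Rabin witness that 1271 is composite.

893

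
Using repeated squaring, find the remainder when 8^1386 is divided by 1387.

1

8^1 ≡ 8 (mod 1387)
8^2 ≡ 8^2 = 64 ≡ 64 (mod 1387)
8^4 ≡ 64^2 = 4096 ≡ 1322 (mod 1387)
8^8 ≡ 1322^2 = 1747684 ≡ 64 (mod 1387)
8^16 ≡ 64^2 = 4096 ≡ 1322 (mod 1387)
8^32 ≡ 1322^2 = 1747684 ≡ 64 (mod 1387)
8^64 ≡ 64^2 = 4096 ≡ 1322 (mod 1387)
8^128 ≡ 1322^2 = 1747684 ≡ 64 (mod 1387)
8^256 ≡ 64^2 = 4096 ≡ 1322 (mod 1387)
8^512 ≡ 1322^2 = 1747684 ≡ 64 (mod 1387)
8^1024 ≡ 64^2 = 4096 ≡ 1322 (mod 1387)
1386 = 1024 + 256 + 64 + 32 + 8 + 2 in binary powers of 2.
So 8^1386 ≡ 1322 · 1322 · 1322 · 64 · 64 · 64 ≡ 1 (mod 1387).
Since the result is 1, base 8 gives no evidence that 1387 is composite.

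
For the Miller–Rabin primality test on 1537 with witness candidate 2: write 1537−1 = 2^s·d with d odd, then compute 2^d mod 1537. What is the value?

8

1537 − 1 = 1536 = 2^9 · 3, so d = 3.
2^1 ≡ 2 (mod 1537)
2^2 ≡ 2^2 = 4 ≡ 4 (mod 1537)
3 = 2 + 1 in binary powers of 2.
So 2^3 ≡ 4 · 2 ≡ 8 (mod 1537).
Squaring chain: 8 → 64 → 1022 → 861 → 487 → 471 → 513 → 342 → 152; never reaches −1, so base 2 is a Miller–Rabin witness that 1537 is composite.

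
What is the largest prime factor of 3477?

61

3477 = 3 · 1159
1159 = 19 · 61
61 is prime.
So 3477 = 3 · 19 · 61; the largest prime factor is 61.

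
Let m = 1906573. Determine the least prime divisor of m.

1906573 is odd.
Digit sum 31, not divisible by 3.
Ends in 3: not divisible by 5.
7: 1906573 = 7·272367 + 4
11: 1906573 = 11·173324 + 9
13: 1906573 = 13·146659 + 6
17: 1906573 = 17·112151 + 6
19: 1906573 = 19·100345 + 18
23: 1906573 = 23·82894 + 11
29: 1906573 = 29·65743 + 26
31: 1906573 = 31·61502 + 11
37: 1906573 = 37·51529

37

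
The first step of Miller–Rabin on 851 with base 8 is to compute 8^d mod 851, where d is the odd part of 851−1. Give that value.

851 − 1 = 850 = 2^1 · 425, so d = 425.
8^1 ≡ 8 (mod 851)
8^2 ≡ 8^2 = 64 ≡ 64 (mod 851)
8^4 ≡ 64^2 = 4096 ≡ 692 (mod 851)
8^8 ≡ 692^2 = 478864 ≡ 602 (mod 851)
8^16 ≡ 602^2 = 362404 ≡ 729 (mod 851)
8^32 ≡ 729^2 = 531441 ≡ 417 (mod 851)
8^64 ≡ 417^2 = 173889 ≡ 285 (mod 851)
8^128 ≡ 285^2 = 81225 ≡ 380 (mod 851)
8^256 ≡ 380^2 = 144400 ≡ 581 (mod 851)
425 = 256 + 128 + 32 + 8 + 1 in binary powers of 2.
So 8^425 ≡ 581 · 380 · 417 · 602 · 8 ≡ 541 (mod 851).
Squaring chain: 541; never reaches −1, so base 8 is a Miller–Rabin witness that 851 is composite.

541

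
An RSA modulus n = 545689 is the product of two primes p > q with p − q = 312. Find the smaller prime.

599

Since p = q + 312, we have 545689 = q(q + 312), so q² + 312q − 545689 = 0.
Discriminant: 312² + 4·545689 = 97344 + 2182756 = 2280100; √2280100 = 1510.
q = (−312 + 1510)/2 = 599, and p = q + 312 = 911.
Check: 599 · 911 = 545689.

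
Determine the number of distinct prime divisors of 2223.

3

2223 = 3^2 · 247
247 = 13 · 19
2223 = 3^2 · 13 · 19, which has 3 distinct prime factors.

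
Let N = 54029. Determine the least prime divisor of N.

54029 is odd.
Digit sum 20, not divisible by 3.
Ends in 9: not divisible by 5.
7: 54029 = 7·7718 + 3
11: 54029 = 11·4911 + 8
13: 54029 = 13·4156 + 1
17: 54029 = 17·3178 + 3
19: 54029 = 19·2843 + 12
23: 54029 = 23·2349 + 2
29: 54029 = 29·1863 + 2
31: 54029 = 31·1742 + 27
37: 54029 = 37·1460 + 9
41: 54029 = 41·1317 + 32
43: 54029 = 43·1256 + 21
47: 54029 = 47·1149 + 26
53: 54029 = 53·1019 + 22
59: 54029 = 59·915 + 44
61: 54029 = 61·885 + 44
67: 54029 = 67·806 + 27
71: 54029 = 71·760 + 69
73: 54029 = 73·740 + 9
79: 54029 = 79·683 + 72
83: 54029 = 83·650 + 79
89: 54029 = 89·607 + 6
97: 54029 = 97·557

97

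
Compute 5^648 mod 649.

4

5^1 ≡ 5 (mod 649)
5^2 ≡ 5^2 = 25 ≡ 25 (mod 649)
5^4 ≡ 25^2 = 625 ≡ 625 (mod 649)
5^8 ≡ 625^2 = 390625 ≡ 576 (mod 649)
5^16 ≡ 576^2 = 331776 ≡ 137 (mod 649)
5^32 ≡ 137^2 = 18769 ≡ 597 (mod 649)
5^64 ≡ 597^2 = 356409 ≡ 108 (mod 649)
5^128 ≡ 108^2 = 11664 ≡ 631 (mod 649)
5^256 ≡ 631^2 = 398161 ≡ 324 (mod 649)
5^512 ≡ 324^2 = 104976 ≡ 487 (mod 649)
648 = 512 + 128 + 8 in binary powers of 2.
So 5^648 ≡ 487 · 631 · 576 ≡ 4 (mod 649).
Since 4 ≠ 1, base 5 is a Fermat witness: 649 is composite.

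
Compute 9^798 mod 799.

225

9^1 ≡ 9 (mod 799)
9^2 ≡ 9^2 = 81 ≡ 81 (mod 799)
9^4 ≡ 81^2 = 6561 ≡ 169 (mod 799)
9^8 ≡ 169^2 = 28561 ≡ 596 (mod 799)
9^16 ≡ 596^2 = 355216 ≡ 460 (mod 799)
9^32 ≡ 460^2 = 211600 ≡ 664 (mod 799)
9^64 ≡ 664^2 = 440896 ≡ 647 (mod 799)
9^128 ≡ 647^2 = 418609 ≡ 732 (mod 799)
9^256 ≡ 732^2 = 535824 ≡ 494 (mod 799)
9^512 ≡ 494^2 = 244036 ≡ 341 (mod 799)
798 = 512 + 256 + 16 + 8 + 4 + 2 in binary powers of 2.
So 9^798 ≡ 341 · 494 · 460 · 596 · 169 · 81 ≡ 225 (mod 799).
Since 225 ≠ 1, base 9 is a Fermat witness: 799 is composite.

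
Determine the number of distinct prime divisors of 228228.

6

228228 = 2^2 · 57057
57057 = 3 · 19019
19019 = 7 · 2717
2717 = 11 · 247
247 = 13 · 19
228228 = 2^2 · 3 · 7 · 11 · 13 · 19, which has 6 distinct prime factors.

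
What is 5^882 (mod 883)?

5^1 ≡ 5 (mod 883)
5^2 ≡ 5^2 = 25 ≡ 25 (mod 883)
5^4 ≡ 25^2 = 625 ≡ 625 (mod 883)
5^8 ≡ 625^2 = 390625 ≡ 339 (mod 883)
5^16 ≡ 339^2 = 114921 ≡ 131 (mod 883)
5^32 ≡ 131^2 = 17161 ≡ 384 (mod 883)
5^64 ≡ 384^2 = 147456 ≡ 878 (mod 883)
5^128 ≡ 878^2 = 770884 ≡ 25 (mod 883)
5^256 ≡ 25^2 = 625 ≡ 625 (mod 883)
5^512 ≡ 625^2 = 390625 ≡ 339 (mod 883)
882 = 512 + 256 + 64 + 32 + 16 + 2 in binary powers of 2.
So 5^882 ≡ 339 · 625 · 878 · 384 · 131 · 25 ≡ 1 (mod 883).
Since the result is 1, base 5 gives no evidence that 883 is composite.

1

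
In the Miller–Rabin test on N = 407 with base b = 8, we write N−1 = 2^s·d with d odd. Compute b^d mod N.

407 − 1 = 406 = 2^1 · 203, so d = 203.
8^1 ≡ 8 (mod 407)
8^2 ≡ 8^2 = 64 ≡ 64 (mod 407)
8^4 ≡ 64^2 = 4096 ≡ 26 (mod 407)
8^8 ≡ 26^2 = 676 ≡ 269 (mod 407)
8^16 ≡ 269^2 = 72361 ≡ 322 (mod 407)
8^32 ≡ 322^2 = 103684 ≡ 306 (mod 407)
8^64 ≡ 306^2 = 93636 ≡ 26 (mod 407)
8^128 ≡ 26^2 = 676 ≡ 269 (mod 407)
203 = 128 + 64 + 8 + 2 + 1 in binary powers of 2.
So 8^203 ≡ 269 · 26 · 269 · 64 · 8 ≡ 347 (mod 407).
Squaring chain: 347; never reaches −1, so base 8 is a Miller–Rabin witness that 407 is composite.

347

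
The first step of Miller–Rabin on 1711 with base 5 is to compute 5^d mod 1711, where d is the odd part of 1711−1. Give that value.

730

1711 − 1 = 1710 = 2^1 · 855, so d = 855.
5^1 ≡ 5 (mod 1711)
5^2 ≡ 5^2 = 25 ≡ 25 (mod 1711)
5^4 ≡ 25^2 = 625 ≡ 625 (mod 1711)
5^8 ≡ 625^2 = 390625 ≡ 517 (mod 1711)
5^16 ≡ 517^2 = 267289 ≡ 373 (mod 1711)
5^32 ≡ 373^2 = 139129 ≡ 538 (mod 1711)
5^64 ≡ 538^2 = 289444 ≡ 285 (mod 1711)
5^128 ≡ 285^2 = 81225 ≡ 808 (mod 1711)
5^256 ≡ 808^2 = 652864 ≡ 973 (mod 1711)
5^512 ≡ 973^2 = 946729 ≡ 546 (mod 1711)
855 = 512 + 256 + 64 + 16 + 4 + 2 + 1 in binary powers of 2.
So 5^855 ≡ 546 · 973 · 285 · 373 · 625 · 25 · 5 ≡ 730 (mod 1711).
Squaring chain: 730; never reaches −1, so base 5 is a Miller–Rabin witness that 1711 is composite.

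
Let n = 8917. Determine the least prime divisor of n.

8917 is odd.
Digit sum 25, not divisible by 3.
Ends in 7: not divisible by 5.
7: 8917 = 7·1273 + 6
11: 8917 = 11·810 + 7
13: 8917 = 13·685 + 12
17: 8917 = 17·524 + 9
19: 8917 = 19·469 + 6
23: 8917 = 23·387 + 16
29: 8917 = 29·307 + 14
31: 8917 = 31·287 + 20
37: 8917 = 37·241

37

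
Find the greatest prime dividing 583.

583 = 11 · 53
53 is prime.
So 583 = 11 · 53; the largest prime factor is 53.

53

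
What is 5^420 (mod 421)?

5^1 ≡ 5 (mod 421)
5^2 ≡ 5^2 = 25 ≡ 25 (mod 421)
5^4 ≡ 25^2 = 625 ≡ 204 (mod 421)
5^8 ≡ 204^2 = 41616 ≡ 358 (mod 421)
5^16 ≡ 358^2 = 128164 ≡ 180 (mod 421)
5^32 ≡ 180^2 = 32400 ≡ 404 (mod 421)
5^64 ≡ 404^2 = 163216 ≡ 289 (mod 421)
5^128 ≡ 289^2 = 83521 ≡ 163 (mod 421)
5^256 ≡ 163^2 = 26569 ≡ 46 (mod 421)
420 = 256 + 128 + 32 + 4 in binary powers of 2.
So 5^420 ≡ 46 · 163 · 404 · 204 ≡ 1 (mod 421).
Since the result is 1, base 5 gives no evidence that 421 is composite.

1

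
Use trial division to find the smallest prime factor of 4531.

23

4531 is odd.
Digit sum 13, not divisible by 3.
Ends in 1: not divisible by 5.
7: 4531 = 7·647 + 2
11: 4531 = 11·411 + 10
13: 4531 = 13·348 + 7
17: 4531 = 17·266 + 9
19: 4531 = 19·238 + 9
23: 4531 = 23·197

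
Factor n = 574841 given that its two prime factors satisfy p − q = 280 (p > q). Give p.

911

Since p = q + 280, we have 574841 = q(q + 280), so q² + 280q − 574841 = 0.
Discriminant: 280² + 4·574841 = 78400 + 2299364 = 2377764; √2377764 = 1542.
q = (−280 + 1542)/2 = 631, and p = q + 280 = 911.
Check: 631 · 911 = 574841.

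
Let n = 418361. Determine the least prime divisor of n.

418361 is odd.
Digit sum 23, not divisible by 3.
Ends in 1: not divisible by 5.
7: 418361 = 7·59765 + 6
11: 418361 = 11·38032 + 9
13: 418361 = 13·32181 + 8
17: 418361 = 17·24609 + 8
19: 418361 = 19·22019

19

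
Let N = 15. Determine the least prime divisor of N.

3

15 is odd.
Digit sum 6, divisible by 3.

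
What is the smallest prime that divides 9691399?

9691399 is odd.
Digit sum 46, not divisible by 3.
Ends in 9: not divisible by 5.
7: 9691399 = 7·1384485 + 4
11: 9691399 = 11·881036 + 3
13: 9691399 = 13·745492 + 3
17: 9691399 = 17·570082 + 5
19: 9691399 = 19·510073 + 12
23: 9691399 = 23·421365 + 4
29: 9691399 = 29·334186 + 5
31: 9691399 = 31·312625 + 24
37: 9691399 = 37·261929 + 26
41: 9691399 = 41·236375 + 24
43: 9691399 = 43·225381 + 16
47: 9691399 = 47·206199 + 46
53: 9691399 = 53·182856 + 31
59: 9691399 = 59·164261

59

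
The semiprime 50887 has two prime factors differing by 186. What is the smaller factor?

Since p = q + 186, we have 50887 = q(q + 186), so q² + 186q − 50887 = 0.
Discriminant: 186² + 4·50887 = 34596 + 203548 = 238144; √238144 = 488.
q = (−186 + 488)/2 = 151, and p = q + 186 = 337.
Check: 151 · 337 = 50887.

151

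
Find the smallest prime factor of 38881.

38881 is odd.
Digit sum 28, not divisible by 3.
Ends in 1: not divisible by 5.
7: 38881 = 7·5554 + 3
11: 38881 = 11·3534 + 7
13: 38881 = 13·2990 + 11
17: 38881 = 17·2287 + 2
19: 38881 = 19·2046 + 7
23: 38881 = 23·1690 + 11
29: 38881 = 29·1340 + 21
31: 38881 = 31·1254 + 7
37: 38881 = 37·1050 + 31
41: 38881 = 41·948 + 13
43: 38881 = 43·904 + 9
47: 38881 = 47·827 + 12
53: 38881 = 53·733 + 32
59: 38881 = 59·659

59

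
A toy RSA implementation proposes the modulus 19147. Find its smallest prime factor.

19147 is odd.
Digit sum 22, not divisible by 3.
Ends in 7: not divisible by 5.
7: 19147 = 7·2735 + 2
11: 19147 = 11·1740 + 7
13: 19147 = 13·1472 + 11
17: 19147 = 17·1126 + 5
19: 19147 = 19·1007 + 14
23: 19147 = 23·832 + 11
29: 19147 = 29·660 + 7
31: 19147 = 31·617 + 20
37: 19147 = 37·517 + 18
41: 19147 = 41·467

41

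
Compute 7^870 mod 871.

7^1 ≡ 7 (mod 871)
7^2 ≡ 7^2 = 49 ≡ 49 (mod 871)
7^4 ≡ 49^2 = 2401 ≡ 659 (mod 871)
7^8 ≡ 659^2 = 434281 ≡ 523 (mod 871)
7^16 ≡ 523^2 = 273529 ≡ 35 (mod 871)
7^32 ≡ 35^2 = 1225 ≡ 354 (mod 871)
7^64 ≡ 354^2 = 125316 ≡ 763 (mod 871)
7^128 ≡ 763^2 = 582169 ≡ 341 (mod 871)
7^256 ≡ 341^2 = 116281 ≡ 438 (mod 871)
7^512 ≡ 438^2 = 191844 ≡ 224 (mod 871)
870 = 512 + 256 + 64 + 32 + 4 + 2 in binary powers of 2.
So 7^870 ≡ 224 · 438 · 763 · 354 · 659 · 49 ≡ 545 (mod 871).
Since 545 ≠ 1, base 7 is a Fermat witness: 871 is composite.

545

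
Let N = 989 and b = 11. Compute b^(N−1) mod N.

441

11^1 ≡ 11 (mod 989)
11^2 ≡ 11^2 = 121 ≡ 121 (mod 989)
11^4 ≡ 121^2 = 14641 ≡ 795 (mod 989)
11^8 ≡ 795^2 = 632025 ≡ 54 (mod 989)
11^16 ≡ 54^2 = 2916 ≡ 938 (mod 989)
11^32 ≡ 938^2 = 879844 ≡ 623 (mod 989)
11^64 ≡ 623^2 = 388129 ≡ 441 (mod 989)
11^128 ≡ 441^2 = 194481 ≡ 637 (mod 989)
11^256 ≡ 637^2 = 405769 ≡ 279 (mod 989)
11^512 ≡ 279^2 = 77841 ≡ 699 (mod 989)
988 = 512 + 256 + 128 + 64 + 16 + 8 + 4 in binary powers of 2.
So 11^988 ≡ 699 · 279 · 637 · 441 · 938 · 54 · 795 ≡ 441 (mod 989).
Since 441 ≠ 1, base 11 is a Fermat witness: 989 is composite.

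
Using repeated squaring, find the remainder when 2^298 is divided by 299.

140

2^1 ≡ 2 (mod 299)
2^2 ≡ 2^2 = 4 ≡ 4 (mod 299)
2^4 ≡ 4^2 = 16 ≡ 16 (mod 299)
2^8 ≡ 16^2 = 256 ≡ 256 (mod 299)
2^16 ≡ 256^2 = 65536 ≡ 55 (mod 299)
2^32 ≡ 55^2 = 3025 ≡ 35 (mod 299)
2^64 ≡ 35^2 = 1225 ≡ 29 (mod 299)
2^128 ≡ 29^2 = 841 ≡ 243 (mod 299)
2^256 ≡ 243^2 = 59049 ≡ 146 (mod 299)
298 = 256 + 32 + 8 + 2 in binary powers of 2.
So 2^298 ≡ 146 · 35 · 256 · 4 ≡ 140 (mod 299).
Since 140 ≠ 1, base 2 is a Fermat witness: 299 is composite.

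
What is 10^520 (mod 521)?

1

10^1 ≡ 10 (mod 521)
10^2 ≡ 10^2 = 100 ≡ 100 (mod 521)
10^4 ≡ 100^2 = 10000 ≡ 101 (mod 521)
10^8 ≡ 101^2 = 10201 ≡ 302 (mod 521)
10^16 ≡ 302^2 = 91204 ≡ 29 (mod 521)
10^32 ≡ 29^2 = 841 ≡ 320 (mod 521)
10^64 ≡ 320^2 = 102400 ≡ 284 (mod 521)
10^128 ≡ 284^2 = 80656 ≡ 422 (mod 521)
10^256 ≡ 422^2 = 178084 ≡ 423 (mod 521)
10^512 ≡ 423^2 = 178929 ≡ 226 (mod 521)
520 = 512 + 8 in binary powers of 2.
So 10^520 ≡ 226 · 302 ≡ 1 (mod 521).
Since the result is 1, base 10 gives no evidence that 521 is composite.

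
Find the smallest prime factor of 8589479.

8589479 is odd.
Digit sum 50, not divisible by 3.
Ends in 9: not divisible by 5.
7: 8589479 = 7·1227068 + 3
11: 8589479 = 11·780861 + 8
13: 8589479 = 13·660729 + 2
17: 8589479 = 17·505263 + 8
19: 8589479 = 19·452077 + 16
23: 8589479 = 23·373455 + 14
29: 8589479 = 29·296188 + 27
31: 8589479 = 31·277079 + 30
37: 8589479 = 37·232148 + 3
41: 8589479 = 41·209499 + 20
43: 8589479 = 43·199755 + 14
47: 8589479 = 47·182754 + 41
53: 8589479 = 53·162065 + 34
59: 8589479 = 59·145584 + 23
61: 8589479 = 61·140811 + 8
67: 8589479 = 67·128201 + 12
71: 8589479 = 71·120978 + 41
73: 8589479 = 73·117664 + 7
79: 8589479 = 79·108727 + 46
83: 8589479 = 83·103487 + 58
89: 8589479 = 89·96511

89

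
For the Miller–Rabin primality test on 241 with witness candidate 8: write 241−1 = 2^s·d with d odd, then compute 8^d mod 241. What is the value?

241 − 1 = 240 = 2^4 · 15, so d = 15.
8^1 ≡ 8 (mod 241)
8^2 ≡ 8^2 = 64 ≡ 64 (mod 241)
8^4 ≡ 64^2 = 4096 ≡ 240 (mod 241)
8^8 ≡ 240^2 = 57600 ≡ 1 (mod 241)
15 = 8 + 4 + 2 + 1 in binary powers of 2.
So 8^15 ≡ 1 · 240 · 64 · 8 ≡ 211 (mod 241).
Squaring chain: 211 → 177 → 240 → 1; reaches −1, so base 8 does not prove 241 composite.

211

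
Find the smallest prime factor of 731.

17

731 is odd.
Digit sum 11, not divisible by 3.
Ends in 1: not divisible by 5.
7: 731 = 7·104 + 3
11: 731 = 11·66 + 5
13: 731 = 13·56 + 3
17: 731 = 17·43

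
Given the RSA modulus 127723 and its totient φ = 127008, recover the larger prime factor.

φ(n) = (p−1)(q−1) = n − (p+q) + 1, so p + q = 127723 − 127008 + 1 = 716.
p and q are the roots of t² − 716t + 127723 = 0.
Discriminant: 716² − 4·127723 = 512656 − 510892 = 1764; √1764 = 42.
q = (716 − 42)/2 = 337, p = (716 + 42)/2 = 379.
Check: 337 · 379 = 127723.

379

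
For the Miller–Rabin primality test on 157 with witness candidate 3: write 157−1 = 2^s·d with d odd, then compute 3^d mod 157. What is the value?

156

157 − 1 = 156 = 2^2 · 39, so d = 39.
3^1 ≡ 3 (mod 157)
3^2 ≡ 3^2 = 9 ≡ 9 (mod 157)
3^4 ≡ 9^2 = 81 ≡ 81 (mod 157)
3^8 ≡ 81^2 = 6561 ≡ 124 (mod 157)
3^16 ≡ 124^2 = 15376 ≡ 147 (mod 157)
3^32 ≡ 147^2 = 21609 ≡ 100 (mod 157)
39 = 32 + 4 + 2 + 1 in binary powers of 2.
So 3^39 ≡ 100 · 81 · 9 · 3 ≡ 156 (mod 157).
Since 3^d ≡ 156 (mod 157), base 3 does not prove 157 composite.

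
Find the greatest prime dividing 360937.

360937 = 61 · 5917
5917 = 61 · 97
97 is prime.
So 360937 = 61^2 · 97; the largest prime factor is 97.

97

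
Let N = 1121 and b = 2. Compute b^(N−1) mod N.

2^1 ≡ 2 (mod 1121)
2^2 ≡ 2^2 = 4 ≡ 4 (mod 1121)
2^4 ≡ 4^2 = 16 ≡ 16 (mod 1121)
2^8 ≡ 16^2 = 256 ≡ 256 (mod 1121)
2^16 ≡ 256^2 = 65536 ≡ 518 (mod 1121)
2^32 ≡ 518^2 = 268324 ≡ 405 (mod 1121)
2^64 ≡ 405^2 = 164025 ≡ 359 (mod 1121)
2^128 ≡ 359^2 = 128881 ≡ 1087 (mod 1121)
2^256 ≡ 1087^2 = 1181569 ≡ 35 (mod 1121)
2^512 ≡ 35^2 = 1225 ≡ 104 (mod 1121)
2^1024 ≡ 104^2 = 10816 ≡ 727 (mod 1121)
1120 = 1024 + 64 + 32 in binary powers of 2.
So 2^1120 ≡ 727 · 359 · 405 ≡ 833 (mod 1121).
Since 833 ≠ 1, base 2 is a Fermat witness: 1121 is composite.

833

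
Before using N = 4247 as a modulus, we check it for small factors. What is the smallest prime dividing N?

4247 is odd.
Digit sum 17, not divisible by 3.
Ends in 7: not divisible by 5.
7: 4247 = 7·606 + 5
11: 4247 = 11·386 + 1
13: 4247 = 13·326 + 9
17: 4247 = 17·249 + 14
19: 4247 = 19·223 + 10
23: 4247 = 23·184 + 15
29: 4247 = 29·146 + 13
31: 4247 = 31·137

31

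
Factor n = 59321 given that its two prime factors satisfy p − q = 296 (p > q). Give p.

433

Since p = q + 296, we have 59321 = q(q + 296), so q² + 296q − 59321 = 0.
Discriminant: 296² + 4·59321 = 87616 + 237284 = 324900; √324900 = 570.
q = (−296 + 570)/2 = 137, and p = q + 296 = 433.
Check: 137 · 433 = 59321.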